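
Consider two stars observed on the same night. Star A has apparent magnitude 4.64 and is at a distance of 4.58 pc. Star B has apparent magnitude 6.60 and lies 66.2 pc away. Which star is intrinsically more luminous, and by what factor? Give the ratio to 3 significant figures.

Star B is more luminous, by a factor of 34.4.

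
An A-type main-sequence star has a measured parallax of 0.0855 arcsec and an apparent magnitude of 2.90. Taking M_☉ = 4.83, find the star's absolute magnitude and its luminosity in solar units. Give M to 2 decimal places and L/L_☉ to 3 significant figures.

M ≈ 2.56; L/L_☉ ≈ 8.09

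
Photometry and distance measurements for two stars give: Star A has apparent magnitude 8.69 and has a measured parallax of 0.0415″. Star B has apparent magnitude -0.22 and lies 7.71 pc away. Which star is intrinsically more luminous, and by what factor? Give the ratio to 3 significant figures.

Star B is more luminous, by a factor of 375.

Star A: d = 1/p = 1/0.0415″ = 24.10 pc
Star A: M = m − 5 log₁₀ d + 5 = 8.69 − 5·1.3820 + 5 = 6.780
Star B: M = m − 5 log₁₀ d + 5 = -0.22 − 5·0.8871 + 5 = 0.345
ΔM = M_A − M_B = 6.780 − (0.345) = 6.436; smaller M is more luminous → Star B.
L ratio = 10^(0.4 |ΔM|) = 10^2.574 = 375.1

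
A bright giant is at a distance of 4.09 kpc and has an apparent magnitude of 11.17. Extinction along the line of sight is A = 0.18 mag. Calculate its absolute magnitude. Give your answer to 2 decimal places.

M ≈ -2.07

d = 4.09 kpc = 4090 pc
5 log₁₀(d/10 pc) = 5 log₁₀(4090) − 5 = 13.059
M = m − 5 log₁₀(d/10) − A = 11.17 − 13.059 − 0.18 = -2.069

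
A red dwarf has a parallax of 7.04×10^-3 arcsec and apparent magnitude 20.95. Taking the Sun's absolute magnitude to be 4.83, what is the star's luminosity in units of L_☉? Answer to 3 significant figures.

d = 1/p = 1/7.04×10^-3″ = 142.0 pc
M = m − 5 log₁₀ d + 5 = 20.95 − 5·2.1524 + 5 = 15.188
M − M_☉ = 15.188 − 4.83 = 10.358
L/L_☉ = 10^(−0.4 × 10.358) = 7.192×10^-5

L/L_☉ ≈ 7.19×10^-5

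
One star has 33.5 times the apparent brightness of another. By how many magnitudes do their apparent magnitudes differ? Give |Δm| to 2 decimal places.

Pogson: Δm = −2.5 log₁₀(ratio) = −2.5 log₁₀(33.5) = −2.5 × 1.5250 = -3.813

|Δm| ≈ 3.81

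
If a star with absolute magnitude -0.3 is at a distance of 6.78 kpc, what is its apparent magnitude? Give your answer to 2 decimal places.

m ≈ 13.86

d = 6.78 kpc = 6780 pc
m = M + 5 log₁₀ d − 5 = -0.3 + 5·3.8312 − 5 = 13.856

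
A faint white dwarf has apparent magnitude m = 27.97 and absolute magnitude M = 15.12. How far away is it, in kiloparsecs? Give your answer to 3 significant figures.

d ≈ 3.72 kpc

μ = m − M = 12.850
m − M = 5 log₁₀ d − 5
log₁₀ d = (m − M)/5 + 1 = 3.5700
d = 10^3.5700 = 3715 pc
= 3.715 kpc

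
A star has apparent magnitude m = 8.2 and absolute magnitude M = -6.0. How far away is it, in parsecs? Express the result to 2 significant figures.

d ≈ 6900 pc

Distance modulus: m − M = 8.2 − (-6.0) = 14.200
m − M = 5 log₁₀ d − 5
log₁₀ d = (m − M)/5 + 1 = 3.8400
d = 10^3.8400 = 6918 pc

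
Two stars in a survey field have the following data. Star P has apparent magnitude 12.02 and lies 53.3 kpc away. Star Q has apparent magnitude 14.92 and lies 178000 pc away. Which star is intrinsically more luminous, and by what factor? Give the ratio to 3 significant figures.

Star P: d = 53.3 kpc = 53300 pc
Star P: M = m − 5 log₁₀ d + 5 = 12.02 − 5·4.7267 + 5 = -6.614
Star Q: M = m − 5 log₁₀ d + 5 = 14.92 − 5·5.2504 + 5 = -6.332
ΔM = M_P − M_Q = -6.614 − (-6.332) = -0.282; smaller M is more luminous → Star P.
L ratio = 10^(0.4 |ΔM|) = 10^0.113 = 1.296

Star P is more luminous, by a factor of 1.30.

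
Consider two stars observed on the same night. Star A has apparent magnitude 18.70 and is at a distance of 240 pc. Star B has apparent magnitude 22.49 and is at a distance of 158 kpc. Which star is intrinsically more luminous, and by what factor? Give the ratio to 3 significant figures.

Star B is more luminous, by a factor of 13200.

Star A: M = m − 5 log₁₀ d + 5 = 18.70 − 5·2.3802 + 5 = 11.799
Star B: d = 158 kpc = 158000 pc
Star B: M = m − 5 log₁₀ d + 5 = 22.49 − 5·5.1987 + 5 = 1.497
ΔM = M_A − M_B = 11.799 − (1.497) = 10.302; smaller M is more luminous → Star B.
L ratio = 10^(0.4 |ΔM|) = 10^4.121 = 13210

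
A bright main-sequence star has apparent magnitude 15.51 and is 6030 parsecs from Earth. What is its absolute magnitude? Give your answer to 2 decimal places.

M ≈ 1.61

5 log₁₀(d/10 pc) = 5 log₁₀(6030) − 5 = 13.902
M = m − 5 log₁₀(d/10) = 15.51 − 13.902 = 1.608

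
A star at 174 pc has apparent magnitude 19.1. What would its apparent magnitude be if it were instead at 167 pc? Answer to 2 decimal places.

m ≈ 19.01

Flux ∝ 1/d², so Δm = 5 log₁₀(d₂/d₁) = 5 log₁₀(167/174) = -0.089
m₂ = m₁ + Δm = 19.1 + (-0.089) = 19.011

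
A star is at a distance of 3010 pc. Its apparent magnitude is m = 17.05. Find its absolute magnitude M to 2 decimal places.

M ≈ 4.66

5 log₁₀(d/10 pc) = 5 log₁₀(3010) − 5 = 12.393
M = m − 5 log₁₀(d/10) = 17.05 − 12.393 = 4.657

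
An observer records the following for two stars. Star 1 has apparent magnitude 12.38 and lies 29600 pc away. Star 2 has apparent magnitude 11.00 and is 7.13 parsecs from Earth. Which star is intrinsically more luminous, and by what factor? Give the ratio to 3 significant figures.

Star 1: M = m − 5 log₁₀ d + 5 = 12.38 − 5·4.4713 + 5 = -4.976
Star 2: M = m − 5 log₁₀ d + 5 = 11.00 − 5·0.8531 + 5 = 11.735
ΔM = M_1 − M_2 = -4.976 − (11.735) = -16.711; smaller M is more luminous → Star 1.
L ratio = 10^(0.4 |ΔM|) = 10^6.684 = 4.835×10^6

Star 1 is more luminous, by a factor of 4.84×10^6.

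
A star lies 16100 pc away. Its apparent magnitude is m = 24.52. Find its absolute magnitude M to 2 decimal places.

M ≈ 8.49

5 log₁₀(d/10 pc) = 5 log₁₀(16100) − 5 = 16.034
M = m − 5 log₁₀(d/10) = 24.52 − 16.034 = 8.486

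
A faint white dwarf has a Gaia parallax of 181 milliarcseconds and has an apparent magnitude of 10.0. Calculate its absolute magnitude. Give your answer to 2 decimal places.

M ≈ 11.29

p = 181 mas = 0.181″ → d = 1/p = 5.525 pc
5 log₁₀(d/10 pc) = 5 log₁₀(5.525) − 5 = -1.288
M = m − 5 log₁₀(d/10) = 10.0 + 1.288 = 11.288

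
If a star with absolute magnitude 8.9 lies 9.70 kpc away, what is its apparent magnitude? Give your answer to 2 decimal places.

m ≈ 23.83

d = 9.70 kpc = 9700 pc
m = M + 5 log₁₀ d − 5 = 8.9 + 5·3.9868 − 5 = 23.834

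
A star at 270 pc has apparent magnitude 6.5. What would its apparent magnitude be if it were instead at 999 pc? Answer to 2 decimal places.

Flux ∝ 1/d², so Δm = 5 log₁₀(d₂/d₁) = 5 log₁₀(999/270) = 2.841
m₂ = m₁ + Δm = 6.5 + (2.841) = 9.341

m ≈ 9.34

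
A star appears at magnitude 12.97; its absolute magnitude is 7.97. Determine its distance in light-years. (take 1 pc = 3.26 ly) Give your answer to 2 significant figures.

d ≈ 330 ly

μ = m − M = 5.000
m − M = 5 log₁₀ d − 5
log₁₀ d = (m − M)/5 + 1 = 2.0000
d = 10^2.0000 = 100.0 pc
= 326.0 ly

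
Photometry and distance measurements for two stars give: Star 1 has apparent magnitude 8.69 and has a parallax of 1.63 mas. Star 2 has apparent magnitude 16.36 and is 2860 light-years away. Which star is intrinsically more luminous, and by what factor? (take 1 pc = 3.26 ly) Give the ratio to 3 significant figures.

Star 1: p = 1.63 mas = 1.63×10^-3″ → d = 1/p = 613.5 pc
Star 1: M = m − 5 log₁₀ d + 5 = 8.69 − 5·2.7878 + 5 = -0.249
Star 2: d = 2860 ly / 3.26 = 877.3 pc
Star 2: M = m − 5 log₁₀ d + 5 = 16.36 − 5·2.9431 + 5 = 6.644
ΔM = M_1 − M_2 = -0.249 − (6.644) = -6.893; smaller M is more luminous → Star 1.
L ratio = 10^(0.4 |ΔM|) = 10^2.757 = 571.9

Star 1 is more luminous, by a factor of 572.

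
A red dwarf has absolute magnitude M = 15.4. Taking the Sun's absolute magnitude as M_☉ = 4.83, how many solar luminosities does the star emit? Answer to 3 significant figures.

M − M_☉ = 15.4 − 4.83 = 10.570
L/L_☉ = 10^(−0.4 (M − M_☉)) = 10^-4.228 = 5.916×10^-5

L/L_☉ ≈ 5.92×10^-5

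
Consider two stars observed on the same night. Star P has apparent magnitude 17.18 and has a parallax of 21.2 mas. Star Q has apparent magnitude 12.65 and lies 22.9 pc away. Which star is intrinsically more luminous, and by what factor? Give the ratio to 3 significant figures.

Star P: p = 21.2 mas = 0.0212″ → d = 1/p = 47.17 pc
Star P: M = m − 5 log₁₀ d + 5 = 17.18 − 5·1.6737 + 5 = 13.812
Star Q: M = m − 5 log₁₀ d + 5 = 12.65 − 5·1.3598 + 5 = 10.851
ΔM = M_P − M_Q = 13.812 − (10.851) = 2.961; smaller M is more luminous → Star Q.
L ratio = 10^(0.4 |ΔM|) = 10^1.184 = 15.29

Star Q is more luminous, by a factor of 15.3.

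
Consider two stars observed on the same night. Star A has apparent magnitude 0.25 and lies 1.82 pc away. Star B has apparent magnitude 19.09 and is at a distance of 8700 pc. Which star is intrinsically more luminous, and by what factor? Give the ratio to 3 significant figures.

Star A is more luminous, by a factor of 1.50.

Star A: M = m − 5 log₁₀ d + 5 = 0.25 − 5·0.2601 + 5 = 3.950
Star B: M = m − 5 log₁₀ d + 5 = 19.09 − 5·3.9395 + 5 = 4.392
ΔM = M_A − M_B = 3.950 − (4.392) = -0.443; smaller M is more luminous → Star A.
L ratio = 10^(0.4 |ΔM|) = 10^0.177 = 1.504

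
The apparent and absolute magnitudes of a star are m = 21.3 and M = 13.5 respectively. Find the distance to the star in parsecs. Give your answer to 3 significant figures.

Distance modulus: m − M = 21.3 − (13.5) = 7.800
m − M = 5 log₁₀ d − 5
log₁₀ d = (m − M)/5 + 1 = 2.5600
d = 10^2.5600 = 363.1 pc

d ≈ 363 pc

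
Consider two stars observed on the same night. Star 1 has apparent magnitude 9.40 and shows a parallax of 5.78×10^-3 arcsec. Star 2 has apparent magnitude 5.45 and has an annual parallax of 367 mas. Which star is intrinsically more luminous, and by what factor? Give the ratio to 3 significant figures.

Star 1 is more luminous, by a factor of 106.

Star 1: d = 1/p = 1/5.78×10^-3″ = 173.0 pc
Star 1: M = m − 5 log₁₀ d + 5 = 9.40 − 5·2.2381 + 5 = 3.210
Star 2: p = 367 mas = 0.367″ → d = 1/p = 2.725 pc
Star 2: M = m − 5 log₁₀ d + 5 = 5.45 − 5·0.4353 + 5 = 8.273
ΔM = M_1 − M_2 = 3.210 − (8.273) = -5.064; smaller M is more luminous → Star 1.
L ratio = 10^(0.4 |ΔM|) = 10^2.025 = 106.0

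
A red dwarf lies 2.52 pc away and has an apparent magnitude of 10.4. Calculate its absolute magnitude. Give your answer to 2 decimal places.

5 log₁₀(d/10 pc) = 5 log₁₀(2.520) − 5 = -2.993
M = m − 5 log₁₀(d/10) = 10.4 + 2.993 = 13.393

M ≈ 13.39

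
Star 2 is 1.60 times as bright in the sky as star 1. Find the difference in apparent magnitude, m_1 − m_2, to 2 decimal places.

m_1 − m_2 ≈ 0.51

Pogson: Δm = −2.5 log₁₀(ratio) = −2.5 log₁₀(1.60) = −2.5 × 0.2041 = -0.510
Star 2 is brighter so has the smaller magnitude: m_1 − m_2 is positive.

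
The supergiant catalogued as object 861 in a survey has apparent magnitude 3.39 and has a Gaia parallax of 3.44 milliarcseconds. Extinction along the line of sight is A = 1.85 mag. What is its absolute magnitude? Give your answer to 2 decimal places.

M ≈ -5.78

p = 3.44 mas = 3.44×10^-3″ → d = 1/p = 290.7 pc
5 log₁₀(d/10 pc) = 5 log₁₀(290.7) − 5 = 7.317
M = m − 5 log₁₀(d/10) − A = 3.39 − 7.317 − 1.85 = -5.777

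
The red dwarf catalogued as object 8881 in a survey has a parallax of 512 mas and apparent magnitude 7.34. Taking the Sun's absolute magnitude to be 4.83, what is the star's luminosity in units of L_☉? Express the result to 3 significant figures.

d = 1/p = 1000/512 mas = 1.953 pc
M = m − 5 log₁₀ d + 5 = 7.34 − 5·0.2907 + 5 = 10.886
M − M_☉ = 10.886 − 4.83 = 6.056
L/L_☉ = 10^(−0.4 × 6.056) = 3.780×10^-3

L/L_☉ ≈ 3.78×10^-3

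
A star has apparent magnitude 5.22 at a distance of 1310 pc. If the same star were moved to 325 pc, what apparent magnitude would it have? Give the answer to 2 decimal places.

m ≈ 2.19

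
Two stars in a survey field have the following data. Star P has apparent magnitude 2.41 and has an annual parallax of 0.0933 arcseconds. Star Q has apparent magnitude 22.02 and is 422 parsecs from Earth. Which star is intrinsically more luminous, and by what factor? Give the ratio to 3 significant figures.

Star P: d = 1/p = 1/0.0933″ = 10.72 pc
Star P: M = m − 5 log₁₀ d + 5 = 2.41 − 5·1.0301 + 5 = 2.259
Star Q: M = m − 5 log₁₀ d + 5 = 22.02 − 5·2.6253 + 5 = 13.893
ΔM = M_P − M_Q = 2.259 − (13.893) = -11.634; smaller M is more luminous → Star P.
L ratio = 10^(0.4 |ΔM|) = 10^4.654 = 45040

Star P is more luminous, by a factor of 45000.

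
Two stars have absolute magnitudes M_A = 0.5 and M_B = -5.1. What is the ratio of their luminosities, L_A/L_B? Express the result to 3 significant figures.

L_A/L_B ≈ 5.75×10^-3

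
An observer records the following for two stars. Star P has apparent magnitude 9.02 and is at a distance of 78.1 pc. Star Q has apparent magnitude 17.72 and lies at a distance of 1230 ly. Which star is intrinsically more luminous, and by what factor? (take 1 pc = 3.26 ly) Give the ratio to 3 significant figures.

Star P: M = m − 5 log₁₀ d + 5 = 9.02 − 5·1.8927 + 5 = 4.557
Star Q: d = 1230 ly / 3.26 = 377.3 pc
Star Q: M = m − 5 log₁₀ d + 5 = 17.72 − 5·2.5767 + 5 = 9.837
ΔM = M_P − M_Q = 4.557 − (9.837) = -5.280; smaller M is more luminous → Star P.
L ratio = 10^(0.4 |ΔM|) = 10^2.112 = 129.4

Star P is more luminous, by a factor of 129.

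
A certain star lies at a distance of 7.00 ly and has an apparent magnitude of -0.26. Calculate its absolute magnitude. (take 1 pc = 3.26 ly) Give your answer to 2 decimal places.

M ≈ 3.08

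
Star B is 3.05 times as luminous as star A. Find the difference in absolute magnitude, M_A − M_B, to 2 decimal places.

M_A − M_B ≈ 1.21

Pogson: ΔM = −2.5 log₁₀(ratio) = −2.5 log₁₀(3.05) = −2.5 × 0.4843 = -1.211
Star B is brighter so has the smaller magnitude: M_A − M_B is positive.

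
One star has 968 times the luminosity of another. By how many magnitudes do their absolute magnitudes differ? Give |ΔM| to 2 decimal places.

Pogson: ΔM = −2.5 log₁₀(ratio) = −2.5 log₁₀(968) = −2.5 × 2.9859 = -7.465

|ΔM| ≈ 7.46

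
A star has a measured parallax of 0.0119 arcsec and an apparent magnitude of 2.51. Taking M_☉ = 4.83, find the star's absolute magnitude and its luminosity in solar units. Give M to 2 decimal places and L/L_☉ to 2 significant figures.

d = 1/p = 1/0.0119″ = 84.03 pc
M = m − 5 log₁₀ d + 5 = 2.51 − 5·1.9245 + 5 = -2.112
M − M_☉ = -2.112 − 4.83 = -6.942
L/L_☉ = 10^(−0.4 × -6.942) = 598.3

M ≈ -2.11; L/L_☉ ≈ 600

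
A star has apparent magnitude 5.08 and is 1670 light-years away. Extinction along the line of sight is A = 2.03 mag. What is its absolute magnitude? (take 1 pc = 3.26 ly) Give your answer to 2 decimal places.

M ≈ -5.50

d = 1670 ly / 3.26 = 512.3 pc
5 log₁₀(d/10 pc) = 5 log₁₀(512.3) − 5 = 8.547
M = m − 5 log₁₀(d/10) − A = 5.08 − 8.547 − 2.03 = -5.497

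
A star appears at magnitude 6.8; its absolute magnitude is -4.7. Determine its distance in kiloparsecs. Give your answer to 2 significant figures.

Distance modulus: m − M = 6.8 − (-4.7) = 11.500
m − M = 5 log₁₀ d − 5
log₁₀ d = (m − M)/5 + 1 = 3.3000
d = 10^3.3000 = 1995 pc
= 1.995 kpc

d ≈ 2.0 kpc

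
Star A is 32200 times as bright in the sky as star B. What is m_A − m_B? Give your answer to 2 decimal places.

Pogson: Δm = −2.5 log₁₀(ratio) = −2.5 log₁₀(32200) = −2.5 × 4.5079 = -11.270
Star A is brighter, so it has the smaller magnitude: the difference is negative.

m_A − m_B ≈ -11.27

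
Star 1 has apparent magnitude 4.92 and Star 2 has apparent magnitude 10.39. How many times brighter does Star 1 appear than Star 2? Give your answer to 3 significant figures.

154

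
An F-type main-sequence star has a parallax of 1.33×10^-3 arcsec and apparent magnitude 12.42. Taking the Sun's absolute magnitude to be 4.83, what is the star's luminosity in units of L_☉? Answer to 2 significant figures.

d = 1/p = 1/1.33×10^-3″ = 751.9 pc
M = m − 5 log₁₀ d + 5 = 12.42 − 5·2.8761 + 5 = 3.039
M − M_☉ = 3.039 − 4.83 = -1.791
L/L_☉ = 10^(−0.4 × -1.791) = 5.204

L/L_☉ ≈ 5.2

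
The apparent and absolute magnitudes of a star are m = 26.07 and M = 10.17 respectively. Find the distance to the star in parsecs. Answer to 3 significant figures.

d ≈ 15100 pc

μ = m − M = 15.900
m − M = 5 log₁₀ d − 5
log₁₀ d = (m − M)/5 + 1 = 4.1800
d = 10^4.1800 = 15140 pc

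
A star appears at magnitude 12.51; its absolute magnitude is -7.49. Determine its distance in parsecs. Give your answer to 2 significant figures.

d ≈ 100000 pc

Distance modulus: m − M = 12.51 − (-7.49) = 20.000
m − M = 5 log₁₀ d − 5
log₁₀ d = (m − M)/5 + 1 = 5.0000
d = 10^5.0000 = 100000 pc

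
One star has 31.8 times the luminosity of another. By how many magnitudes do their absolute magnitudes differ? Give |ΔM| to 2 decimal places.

|ΔM| ≈ 3.76

Pogson: ΔM = −2.5 log₁₀(ratio) = −2.5 log₁₀(31.8) = −2.5 × 1.5024 = -3.756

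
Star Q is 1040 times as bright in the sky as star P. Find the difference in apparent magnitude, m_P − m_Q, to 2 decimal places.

Pogson: Δm = −2.5 log₁₀(ratio) = −2.5 log₁₀(1040) = −2.5 × 3.0170 = -7.543
Star Q is brighter so has the smaller magnitude: m_P − m_Q is positive.

m_P − m_Q ≈ 7.54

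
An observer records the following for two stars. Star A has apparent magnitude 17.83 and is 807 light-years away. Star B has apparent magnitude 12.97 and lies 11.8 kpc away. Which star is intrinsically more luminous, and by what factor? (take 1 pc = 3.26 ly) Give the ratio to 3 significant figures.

Star A: d = 807 ly / 3.26 = 247.5 pc
Star A: M = m − 5 log₁₀ d + 5 = 17.83 − 5·2.3937 + 5 = 10.862
Star B: d = 11.8 kpc = 11800 pc
Star B: M = m − 5 log₁₀ d + 5 = 12.97 − 5·4.0719 + 5 = -2.389
ΔM = M_A − M_B = 10.862 − (-2.389) = 13.251; smaller M is more luminous → Star B.
L ratio = 10^(0.4 |ΔM|) = 10^5.300 = 199700

Star B is more luminous, by a factor of 200000.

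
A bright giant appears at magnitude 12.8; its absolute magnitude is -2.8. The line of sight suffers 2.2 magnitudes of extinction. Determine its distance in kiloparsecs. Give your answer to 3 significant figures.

d ≈ 4.79 kpc

m − M = 5 log₁₀(d/10 pc) + A  ⇒  12.8 − (-2.8) − 2.2 = 5 log₁₀(d/10)
13.400 = 5 log₁₀(d/10)
log₁₀ d = (m − M − A)/5 + 1 = 3.6800
d = 10^3.6800 = 4786 pc
= 4.786 kpc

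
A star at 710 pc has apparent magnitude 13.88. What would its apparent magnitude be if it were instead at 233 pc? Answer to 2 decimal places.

m ≈ 11.46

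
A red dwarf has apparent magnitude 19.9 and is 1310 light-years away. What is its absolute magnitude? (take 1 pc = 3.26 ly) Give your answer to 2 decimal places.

d = 1310 ly / 3.26 = 401.8 pc
5 log₁₀(d/10 pc) = 5 log₁₀(401.8) − 5 = 8.020
M = m − 5 log₁₀(d/10) = 19.9 − 8.020 = 11.880

M ≈ 11.88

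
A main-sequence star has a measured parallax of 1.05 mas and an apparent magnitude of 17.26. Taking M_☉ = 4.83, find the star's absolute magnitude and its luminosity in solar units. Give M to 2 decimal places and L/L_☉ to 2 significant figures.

d = 1/p = 1000/1.05 mas = 952.4 pc
M = m − 5 log₁₀ d + 5 = 17.26 − 5·2.9788 + 5 = 7.366
M − M_☉ = 7.366 − 4.83 = 2.536
L/L_☉ = 10^(−0.4 × 2.536) = 0.09674

M ≈ 7.37; L/L_☉ ≈ 0.097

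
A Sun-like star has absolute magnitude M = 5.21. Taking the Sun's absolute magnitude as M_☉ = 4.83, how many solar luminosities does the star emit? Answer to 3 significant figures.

L/L_☉ ≈ 0.705

M − M_☉ = 5.21 − 4.83 = 0.380
L/L_☉ = 10^(−0.4 (M − M_☉)) = 10^-0.152 = 0.7047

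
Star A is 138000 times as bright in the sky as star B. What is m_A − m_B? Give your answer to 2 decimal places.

m_A − m_B ≈ -12.85

Pogson: Δm = −2.5 log₁₀(ratio) = −2.5 log₁₀(138000) = −2.5 × 5.1399 = -12.850
Star A is brighter, so it has the smaller magnitude: the difference is negative.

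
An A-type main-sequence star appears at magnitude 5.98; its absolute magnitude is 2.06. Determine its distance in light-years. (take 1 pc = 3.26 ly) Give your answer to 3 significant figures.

d ≈ 198 ly

μ = m − M = 3.920
m − M = 5 log₁₀ d − 5
log₁₀ d = (m − M)/5 + 1 = 1.7840
d = 10^1.7840 = 60.81 pc
= 198.3 ly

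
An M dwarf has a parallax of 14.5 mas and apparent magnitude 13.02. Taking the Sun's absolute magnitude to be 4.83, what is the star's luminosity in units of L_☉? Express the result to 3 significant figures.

L/L_☉ ≈ 0.0252

d = 1/p = 1000/14.5 mas = 68.97 pc
M = m − 5 log₁₀ d + 5 = 13.02 − 5·1.8386 + 5 = 8.827
M − M_☉ = 8.827 − 4.83 = 3.997
L/L_☉ = 10^(−0.4 × 3.997) = 0.02519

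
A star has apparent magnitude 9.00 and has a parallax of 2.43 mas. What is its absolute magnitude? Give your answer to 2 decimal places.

M ≈ 0.93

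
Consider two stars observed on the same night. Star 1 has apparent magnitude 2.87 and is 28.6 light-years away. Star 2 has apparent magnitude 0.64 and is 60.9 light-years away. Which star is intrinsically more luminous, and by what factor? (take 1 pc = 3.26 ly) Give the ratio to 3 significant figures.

Star 1: d = 28.6 ly / 3.26 = 8.773 pc
Star 1: M = m − 5 log₁₀ d + 5 = 2.87 − 5·0.9431 + 5 = 3.154
Star 2: d = 60.9 ly / 3.26 = 18.68 pc
Star 2: M = m − 5 log₁₀ d + 5 = 0.64 − 5·1.2714 + 5 = -0.717
ΔM = M_1 − M_2 = 3.154 − (-0.717) = 3.871; smaller M is more luminous → Star 2.
L ratio = 10^(0.4 |ΔM|) = 10^1.549 = 35.36

Star 2 is more luminous, by a factor of 35.4.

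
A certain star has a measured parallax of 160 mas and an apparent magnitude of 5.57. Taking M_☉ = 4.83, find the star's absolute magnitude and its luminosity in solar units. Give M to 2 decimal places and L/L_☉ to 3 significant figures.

M ≈ 6.59; L/L_☉ ≈ 0.198

d = 1/p = 1000/160 mas = 6.250 pc
M = m − 5 log₁₀ d + 5 = 5.57 − 5·0.7959 + 5 = 6.591
M − M_☉ = 6.591 − 4.83 = 1.761
L/L_☉ = 10^(−0.4 × 1.761) = 0.1976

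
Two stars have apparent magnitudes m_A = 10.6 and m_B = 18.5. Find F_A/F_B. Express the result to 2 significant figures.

Magnitude difference = -7.9
Flux ratio = 10^(−0.4 Δm) = 10^(−0.4 × -7.9) = 10^3.160 = 1445

F_A/F_B ≈ 1400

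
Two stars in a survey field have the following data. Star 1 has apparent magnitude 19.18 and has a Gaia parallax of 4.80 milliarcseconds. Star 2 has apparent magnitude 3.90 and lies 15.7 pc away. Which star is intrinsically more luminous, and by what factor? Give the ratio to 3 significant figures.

Star 1: p = 4.80 mas = 4.80×10^-3″ → d = 1/p = 208.3 pc
Star 1: M = m − 5 log₁₀ d + 5 = 19.18 − 5·2.3188 + 5 = 12.586
Star 2: M = m − 5 log₁₀ d + 5 = 3.90 − 5·1.1959 + 5 = 2.921
ΔM = M_1 − M_2 = 12.586 − (2.921) = 9.666; smaller M is more luminous → Star 2.
L ratio = 10^(0.4 |ΔM|) = 10^3.866 = 7350

Star 2 is more luminous, by a factor of 7350.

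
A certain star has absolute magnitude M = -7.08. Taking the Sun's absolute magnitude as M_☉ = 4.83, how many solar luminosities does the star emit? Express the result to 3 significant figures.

M − M_☉ = -7.08 − 4.83 = -11.910
L/L_☉ = 10^(−0.4 (M − M_☉)) = 10^4.764 = 58080

L/L_☉ ≈ 58100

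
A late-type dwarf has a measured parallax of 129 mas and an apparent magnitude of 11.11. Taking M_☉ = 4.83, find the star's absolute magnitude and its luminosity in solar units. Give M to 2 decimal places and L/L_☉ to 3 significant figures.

d = 1/p = 1000/129 mas = 7.752 pc
M = m − 5 log₁₀ d + 5 = 11.11 − 5·0.8894 + 5 = 11.663
M − M_☉ = 11.663 − 4.83 = 6.833
L/L_☉ = 10^(−0.4 × 6.833) = 1.849×10^-3

M ≈ 11.66; L/L_☉ ≈ 1.85×10^-3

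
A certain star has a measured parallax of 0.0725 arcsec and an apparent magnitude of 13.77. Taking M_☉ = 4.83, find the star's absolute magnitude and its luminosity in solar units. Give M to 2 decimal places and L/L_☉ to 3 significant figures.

d = 1/p = 1/0.0725″ = 13.79 pc
M = m − 5 log₁₀ d + 5 = 13.77 − 5·1.1397 + 5 = 13.072
M − M_☉ = 13.072 − 4.83 = 8.242
L/L_☉ = 10^(−0.4 × 8.242) = 5.050×10^-4

M ≈ 13.07; L/L_☉ ≈ 5.05×10^-4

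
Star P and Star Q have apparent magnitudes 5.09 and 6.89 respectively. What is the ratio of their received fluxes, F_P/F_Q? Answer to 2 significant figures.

F_P/F_Q ≈ 5.2

Magnitude difference = -1.80
Flux ratio = 10^(−0.4 Δm) = 10^(−0.4 × -1.80) = 10^0.720 = 5.248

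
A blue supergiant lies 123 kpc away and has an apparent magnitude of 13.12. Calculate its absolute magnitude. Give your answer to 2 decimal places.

d = 123 kpc = 123000 pc
5 log₁₀(d/10 pc) = 5 log₁₀(123000) − 5 = 20.450
M = m − 5 log₁₀(d/10) = 13.12 − 20.450 = -7.330

M ≈ -7.33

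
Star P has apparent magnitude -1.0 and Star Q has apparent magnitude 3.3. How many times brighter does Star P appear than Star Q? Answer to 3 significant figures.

Magnitude difference = -4.3
Flux ratio = 10^(−0.4 Δm) = 10^(−0.4 × -4.3) = 10^1.720 = 52.48

52.5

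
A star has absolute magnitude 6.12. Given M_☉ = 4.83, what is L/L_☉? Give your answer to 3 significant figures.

M − M_☉ = 6.12 − 4.83 = 1.290
L/L_☉ = 10^(−0.4 (M − M_☉)) = 10^-0.516 = 0.3048

L/L_☉ ≈ 0.305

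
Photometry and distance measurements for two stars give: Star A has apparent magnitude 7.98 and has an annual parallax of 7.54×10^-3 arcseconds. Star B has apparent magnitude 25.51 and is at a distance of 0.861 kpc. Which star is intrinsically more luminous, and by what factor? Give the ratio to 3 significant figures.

Star A is more luminous, by a factor of 244000.

Star A: d = 1/p = 1/7.54×10^-3″ = 132.6 pc
Star A: M = m − 5 log₁₀ d + 5 = 7.98 − 5·2.1226 + 5 = 2.367
Star B: d = 0.861 kpc = 861.0 pc
Star B: M = m − 5 log₁₀ d + 5 = 25.51 − 5·2.9350 + 5 = 15.835
ΔM = M_A − M_B = 2.367 − (15.835) = -13.468; smaller M is more luminous → Star A.
L ratio = 10^(0.4 |ΔM|) = 10^5.387 = 243900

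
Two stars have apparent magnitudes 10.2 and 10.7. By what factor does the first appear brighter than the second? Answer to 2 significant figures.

1.6

Magnitude difference = -0.5
Flux ratio = 10^(−0.4 Δm) = 10^(−0.4 × -0.5) = 10^0.200 = 1.585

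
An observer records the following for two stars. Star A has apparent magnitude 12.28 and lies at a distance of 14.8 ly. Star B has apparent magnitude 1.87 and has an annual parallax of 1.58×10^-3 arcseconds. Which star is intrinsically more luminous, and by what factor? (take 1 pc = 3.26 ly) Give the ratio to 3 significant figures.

Star A: d = 14.8 ly / 3.26 = 4.540 pc
Star A: M = m − 5 log₁₀ d + 5 = 12.28 − 5·0.6570 + 5 = 13.995
Star B: d = 1/p = 1/1.58×10^-3″ = 632.9 pc
Star B: M = m − 5 log₁₀ d + 5 = 1.87 − 5·2.8013 + 5 = -7.137
ΔM = M_A − M_B = 13.995 − (-7.137) = 21.131; smaller M is more luminous → Star B.
L ratio = 10^(0.4 |ΔM|) = 10^8.453 = 2.835×10^8

Star B is more luminous, by a factor of 2.84×10^8.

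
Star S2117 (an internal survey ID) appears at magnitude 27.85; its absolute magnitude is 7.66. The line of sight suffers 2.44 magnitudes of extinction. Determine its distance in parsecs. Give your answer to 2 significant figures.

d ≈ 35000 pc

m − M = 5 log₁₀(d/10 pc) + A  ⇒  27.85 − (7.66) − 2.44 = 5 log₁₀(d/10)
17.750 = 5 log₁₀(d/10)
log₁₀ d = (m − M − A)/5 + 1 = 4.5500
d = 10^4.5500 = 35480 pc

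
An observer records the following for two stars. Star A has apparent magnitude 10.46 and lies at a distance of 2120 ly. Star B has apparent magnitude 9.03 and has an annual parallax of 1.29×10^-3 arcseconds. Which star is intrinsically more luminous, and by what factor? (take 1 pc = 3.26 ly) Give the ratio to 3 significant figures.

Star B is more luminous, by a factor of 5.30.

Star A: d = 2120 ly / 3.26 = 650.3 pc
Star A: M = m − 5 log₁₀ d + 5 = 10.46 − 5·2.8131 + 5 = 1.394
Star B: d = 1/p = 1/1.29×10^-3″ = 775.2 pc
Star B: M = m − 5 log₁₀ d + 5 = 9.03 − 5·2.8894 + 5 = -0.417
ΔM = M_A − M_B = 1.394 − (-0.417) = 1.811; smaller M is more luminous → Star B.
L ratio = 10^(0.4 |ΔM|) = 10^0.725 = 5.304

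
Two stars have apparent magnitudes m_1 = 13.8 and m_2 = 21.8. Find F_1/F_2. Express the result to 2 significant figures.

Magnitude difference = -8.0
Flux ratio = 10^(−0.4 Δm) = 10^(−0.4 × -8.0) = 10^3.200 = 1585

F_1/F_2 ≈ 1600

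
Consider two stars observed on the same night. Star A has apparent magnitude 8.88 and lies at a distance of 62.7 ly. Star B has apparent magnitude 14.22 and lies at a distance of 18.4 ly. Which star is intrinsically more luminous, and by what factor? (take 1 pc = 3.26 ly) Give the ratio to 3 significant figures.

Star A is more luminous, by a factor of 1590.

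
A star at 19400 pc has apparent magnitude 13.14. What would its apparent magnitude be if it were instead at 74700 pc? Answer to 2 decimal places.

Flux ∝ 1/d², so Δm = 5 log₁₀(d₂/d₁) = 5 log₁₀(74700/19400) = 2.928
m₂ = m₁ + Δm = 13.14 + (2.928) = 16.068

m ≈ 16.07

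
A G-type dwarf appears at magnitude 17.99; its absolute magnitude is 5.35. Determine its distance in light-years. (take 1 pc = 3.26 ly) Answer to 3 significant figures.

d ≈ 11000 ly

μ = m − M = 12.640
m − M = 5 log₁₀ d − 5
log₁₀ d = (m − M)/5 + 1 = 3.5280
d = 10^3.5280 = 3373 pc
= 11000 ly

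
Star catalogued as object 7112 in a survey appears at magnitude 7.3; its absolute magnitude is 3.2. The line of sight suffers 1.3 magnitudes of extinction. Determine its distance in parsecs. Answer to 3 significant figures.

d ≈ 36.3 pc

m − M = 5 log₁₀(d/10 pc) + A  ⇒  7.3 − (3.2) − 1.3 = 5 log₁₀(d/10)
2.800 = 5 log₁₀(d/10)
log₁₀ d = (m − M − A)/5 + 1 = 1.5600
d = 10^1.5600 = 36.31 pc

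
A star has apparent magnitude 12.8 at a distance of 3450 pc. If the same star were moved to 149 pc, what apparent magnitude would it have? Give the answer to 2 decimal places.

m ≈ 5.98

Flux ∝ 1/d², so Δm = 5 log₁₀(d₂/d₁) = 5 log₁₀(149/3450) = -6.823
m₂ = m₁ + Δm = 12.8 + (-6.823) = 5.977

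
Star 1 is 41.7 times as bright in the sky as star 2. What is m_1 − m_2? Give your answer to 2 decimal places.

m_1 − m_2 ≈ -4.05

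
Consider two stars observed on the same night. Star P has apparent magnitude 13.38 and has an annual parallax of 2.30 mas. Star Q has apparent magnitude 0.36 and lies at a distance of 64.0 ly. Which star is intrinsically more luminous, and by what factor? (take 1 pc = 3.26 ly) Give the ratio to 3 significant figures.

Star Q is more luminous, by a factor of 329.

Star P: p = 2.30 mas = 2.30×10^-3″ → d = 1/p = 434.8 pc
Star P: M = m − 5 log₁₀ d + 5 = 13.38 − 5·2.6383 + 5 = 5.189
Star Q: d = 64.0 ly / 3.26 = 19.63 pc
Star Q: M = m − 5 log₁₀ d + 5 = 0.36 − 5·1.2930 + 5 = -1.105
ΔM = M_P − M_Q = 5.189 − (-1.105) = 6.293; smaller M is more luminous → Star Q.
L ratio = 10^(0.4 |ΔM|) = 10^2.517 = 329.1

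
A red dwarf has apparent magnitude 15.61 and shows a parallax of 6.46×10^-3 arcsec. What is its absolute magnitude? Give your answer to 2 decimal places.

M ≈ 9.66

d = 1/p = 1/6.46×10^-3″ = 154.8 pc
5 log₁₀(d/10 pc) = 5 log₁₀(154.8) − 5 = 5.949
M = m − 5 log₁₀(d/10) = 15.61 − 5.949 = 9.661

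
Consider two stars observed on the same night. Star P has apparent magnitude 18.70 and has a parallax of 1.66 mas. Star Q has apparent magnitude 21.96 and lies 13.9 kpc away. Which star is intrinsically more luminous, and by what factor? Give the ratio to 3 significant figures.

Star P: p = 1.66 mas = 1.66×10^-3″ → d = 1/p = 602.4 pc
Star P: M = m − 5 log₁₀ d + 5 = 18.70 − 5·2.7799 + 5 = 9.801
Star Q: d = 13.9 kpc = 13900 pc
Star Q: M = m − 5 log₁₀ d + 5 = 21.96 − 5·4.1430 + 5 = 6.245
ΔM = M_P − M_Q = 9.801 − (6.245) = 3.556; smaller M is more luminous → Star Q.
L ratio = 10^(0.4 |ΔM|) = 10^1.422 = 26.44

Star Q is more luminous, by a factor of 26.4.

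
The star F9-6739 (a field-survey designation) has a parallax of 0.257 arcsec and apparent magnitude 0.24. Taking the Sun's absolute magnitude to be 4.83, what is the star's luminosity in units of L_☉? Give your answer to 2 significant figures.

d = 1/p = 1/0.257″ = 3.891 pc
M = m − 5 log₁₀ d + 5 = 0.24 − 5·0.5901 + 5 = 2.290
M − M_☉ = 2.290 − 4.83 = -2.540
L/L_☉ = 10^(−0.4 × -2.540) = 10.38

L/L_☉ ≈ 10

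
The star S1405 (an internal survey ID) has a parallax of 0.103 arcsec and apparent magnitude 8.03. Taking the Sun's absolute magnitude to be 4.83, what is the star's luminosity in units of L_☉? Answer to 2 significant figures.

L/L_☉ ≈ 0.049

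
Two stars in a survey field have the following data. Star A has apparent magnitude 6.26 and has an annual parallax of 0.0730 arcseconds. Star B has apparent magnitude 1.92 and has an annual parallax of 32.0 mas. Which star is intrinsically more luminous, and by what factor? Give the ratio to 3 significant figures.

Star A: d = 1/p = 1/0.0730″ = 13.70 pc
Star A: M = m − 5 log₁₀ d + 5 = 6.26 − 5·1.1367 + 5 = 5.577
Star B: p = 32.0 mas = 0.0320″ → d = 1/p = 31.25 pc
Star B: M = m − 5 log₁₀ d + 5 = 1.92 − 5·1.4949 + 5 = -0.554
ΔM = M_A − M_B = 5.577 − (-0.554) = 6.131; smaller M is more luminous → Star B.
L ratio = 10^(0.4 |ΔM|) = 10^2.452 = 283.4

Star B is more luminous, by a factor of 283.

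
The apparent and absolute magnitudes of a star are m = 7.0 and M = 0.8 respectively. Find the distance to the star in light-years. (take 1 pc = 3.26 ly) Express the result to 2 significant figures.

d ≈ 570 ly

μ = m − M = 6.200
m − M = 5 log₁₀ d − 5
log₁₀ d = (m − M)/5 + 1 = 2.2400
d = 10^2.2400 = 173.8 pc
= 566.5 ly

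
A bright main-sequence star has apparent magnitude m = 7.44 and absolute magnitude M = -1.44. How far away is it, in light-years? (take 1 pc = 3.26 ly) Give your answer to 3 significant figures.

μ = m − M = 8.880
m − M = 5 log₁₀ d − 5
log₁₀ d = (m − M)/5 + 1 = 2.7760
d = 10^2.7760 = 597.0 pc
= 1946 ly

d ≈ 1950 ly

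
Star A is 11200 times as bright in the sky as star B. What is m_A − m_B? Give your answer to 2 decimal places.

m_A − m_B ≈ -10.12

Pogson: Δm = −2.5 log₁₀(ratio) = −2.5 log₁₀(11200) = −2.5 × 4.0492 = -10.123
Star A is brighter, so it has the smaller magnitude: the difference is negative.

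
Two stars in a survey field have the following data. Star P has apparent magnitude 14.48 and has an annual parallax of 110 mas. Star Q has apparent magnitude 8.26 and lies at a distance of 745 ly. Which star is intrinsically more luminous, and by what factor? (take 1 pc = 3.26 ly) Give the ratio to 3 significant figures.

Star P: p = 110 mas = 0.110″ → d = 1/p = 9.091 pc
Star P: M = m − 5 log₁₀ d + 5 = 14.48 − 5·0.9586 + 5 = 14.687
Star Q: d = 745 ly / 3.26 = 228.5 pc
Star Q: M = m − 5 log₁₀ d + 5 = 8.26 − 5·2.3589 + 5 = 1.465
ΔM = M_P − M_Q = 14.687 − (1.465) = 13.222; smaller M is more luminous → Star Q.
L ratio = 10^(0.4 |ΔM|) = 10^5.289 = 194400

Star Q is more luminous, by a factor of 194000.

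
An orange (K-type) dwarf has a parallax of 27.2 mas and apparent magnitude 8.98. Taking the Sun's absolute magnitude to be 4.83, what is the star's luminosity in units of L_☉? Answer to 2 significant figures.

L/L_☉ ≈ 0.30

d = 1/p = 1000/27.2 mas = 36.76 pc
M = m − 5 log₁₀ d + 5 = 8.98 − 5·1.5654 + 5 = 6.153
M − M_☉ = 6.153 − 4.83 = 1.323
L/L_☉ = 10^(−0.4 × 1.323) = 0.2957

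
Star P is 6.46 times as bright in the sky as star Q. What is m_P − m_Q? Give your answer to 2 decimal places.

m_P − m_Q ≈ -2.03

Pogson: Δm = −2.5 log₁₀(ratio) = −2.5 log₁₀(6.46) = −2.5 × 0.8102 = -2.026
Star P is brighter, so it has the smaller magnitude: the difference is negative.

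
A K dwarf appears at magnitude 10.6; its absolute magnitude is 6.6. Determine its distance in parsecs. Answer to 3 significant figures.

Distance modulus: m − M = 10.6 − (6.6) = 4.000
m − M = 5 log₁₀ d − 5
log₁₀ d = (m − M)/5 + 1 = 1.8000
d = 10^1.8000 = 63.10 pc

d ≈ 63.1 pc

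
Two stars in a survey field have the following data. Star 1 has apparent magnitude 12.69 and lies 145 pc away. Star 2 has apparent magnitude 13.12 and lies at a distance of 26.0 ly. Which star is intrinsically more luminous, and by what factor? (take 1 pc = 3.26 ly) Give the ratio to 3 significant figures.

Star 1 is more luminous, by a factor of 491.

Star 1: M = m − 5 log₁₀ d + 5 = 12.69 − 5·2.1614 + 5 = 6.883
Star 2: d = 26.0 ly / 3.26 = 7.975 pc
Star 2: M = m − 5 log₁₀ d + 5 = 13.12 − 5·0.9018 + 5 = 13.611
ΔM = M_1 − M_2 = 6.883 − (13.611) = -6.728; smaller M is more luminous → Star 1.
L ratio = 10^(0.4 |ΔM|) = 10^2.691 = 491.2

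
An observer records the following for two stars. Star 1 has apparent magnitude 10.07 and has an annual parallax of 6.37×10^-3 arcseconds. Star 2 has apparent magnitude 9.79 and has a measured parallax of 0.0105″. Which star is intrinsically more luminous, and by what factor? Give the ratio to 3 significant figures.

Star 1: d = 1/p = 1/6.37×10^-3″ = 157.0 pc
Star 1: M = m − 5 log₁₀ d + 5 = 10.07 − 5·2.1959 + 5 = 4.091
Star 2: d = 1/p = 1/0.0105″ = 95.24 pc
Star 2: M = m − 5 log₁₀ d + 5 = 9.79 − 5·1.9788 + 5 = 4.896
ΔM = M_1 − M_2 = 4.091 − (4.896) = -0.805; smaller M is more luminous → Star 1.
L ratio = 10^(0.4 |ΔM|) = 10^0.322 = 2.099

Star 1 is more luminous, by a factor of 2.10.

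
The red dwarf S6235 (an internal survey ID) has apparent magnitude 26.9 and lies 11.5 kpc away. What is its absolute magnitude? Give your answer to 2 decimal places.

d = 11.5 kpc = 11500 pc
5 log₁₀(d/10 pc) = 5 log₁₀(11500) − 5 = 15.303
M = m − 5 log₁₀(d/10) = 26.9 − 15.303 = 11.597

M ≈ 11.60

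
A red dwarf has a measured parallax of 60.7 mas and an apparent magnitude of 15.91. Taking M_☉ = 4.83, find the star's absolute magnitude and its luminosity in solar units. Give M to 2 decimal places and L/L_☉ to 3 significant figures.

M ≈ 14.83; L/L_☉ ≈ 1.00×10^-4

d = 1/p = 1000/60.7 mas = 16.47 pc
M = m − 5 log₁₀ d + 5 = 15.91 − 5·1.2168 + 5 = 14.826
M − M_☉ = 14.826 − 4.83 = 9.996
L/L_☉ = 10^(−0.4 × 9.996) = 1.004×10^-4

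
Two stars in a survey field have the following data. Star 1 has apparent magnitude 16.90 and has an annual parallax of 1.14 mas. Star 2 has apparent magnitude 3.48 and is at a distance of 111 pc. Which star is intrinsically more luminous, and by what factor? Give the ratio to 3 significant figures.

Star 1: p = 1.14 mas = 1.14×10^-3″ → d = 1/p = 877.2 pc
Star 1: M = m − 5 log₁₀ d + 5 = 16.90 − 5·2.9431 + 5 = 7.185
Star 2: M = m − 5 log₁₀ d + 5 = 3.48 − 5·2.0453 + 5 = -1.747
ΔM = M_1 − M_2 = 7.185 − (-1.747) = 8.931; smaller M is more luminous → Star 2.
L ratio = 10^(0.4 |ΔM|) = 10^3.572 = 3736

Star 2 is more luminous, by a factor of 3740.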